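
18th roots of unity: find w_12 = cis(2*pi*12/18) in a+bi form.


Angle = 360*12/18 = 240°
a = cos(240°) = -0.5000
b = sin(240°) = -0.8660

-0.5000 - 0.8660i


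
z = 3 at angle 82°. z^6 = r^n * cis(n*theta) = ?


r^6 = 3^6 = 729
n*theta = 6*82° = 492° = 132° (mod 360)
a = 729*cos(132°) = -487.7962
b = 729*sin(132°) = 541.7526

729 cis(132°) = -487.7962 + 541.7526i


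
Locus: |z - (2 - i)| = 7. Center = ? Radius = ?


|z - z0| = r is a circle with center z0 and radius r.
Center = (2, -1), radius = 7

Circle with center (2, -1) and radius 7


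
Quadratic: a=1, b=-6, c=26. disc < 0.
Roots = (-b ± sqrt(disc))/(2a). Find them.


disc = (-6)^2 - 4*1*26 = 36 - 104 = -68
sqrt(|disc|) = sqrt(68) = 8.2462
Real part = 6/(2*1) = 3.0000
Imag part = 8.2462/(2*1) = 4.1231

3.0000 ± 4.1231i


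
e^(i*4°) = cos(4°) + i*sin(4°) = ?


cos(4°) = 0.9976
sin(4°) = 0.0698

e^(i*4°) = 0.9976 + 0.0698i


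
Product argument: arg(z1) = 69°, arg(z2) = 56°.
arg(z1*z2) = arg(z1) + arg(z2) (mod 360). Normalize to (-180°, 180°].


arg(z1*z2) = 69° + 56° = 125°
Normalized to (-180°, 180°]: 125°

125°


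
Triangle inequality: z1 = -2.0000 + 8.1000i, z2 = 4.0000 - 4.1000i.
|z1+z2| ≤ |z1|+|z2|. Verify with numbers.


|z1| = sqrt((-2)^2 + 8.1^2) = sqrt(69.61) = 8.3433
|z2| = sqrt(4^2 + (-4.1)^2) = sqrt(32.81) = 5.7280
z1+z2 = 2.0000 + 4.0000i
|z1+z2| = sqrt(20) = 4.4721
|z1|+|z2| = 8.3433 + 5.7280 = 14.0713

|z1+z2| = 4.4721 ≤ |z1|+|z2| = 14.0713 (verified)


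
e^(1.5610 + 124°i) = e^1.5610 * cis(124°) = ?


e^1.5610 = 4.7636
cos(124°) = -0.5592
sin(124°) = 0.82904
Real = 4.7636*(-0.5592) = -2.6638
Imag = 4.7636*0.82904 = 3.9492

-2.6638 + 3.9492i


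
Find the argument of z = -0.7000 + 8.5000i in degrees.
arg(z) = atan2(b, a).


Re = -0.7, Im = 8.5
arg = atan2(8.5, -0.7) = 94.7079 degrees

arg(z) = 94.7079 degrees


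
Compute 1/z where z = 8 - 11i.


|z|^2 = 64+121 = 185
1/z = (8 + 11i)/185

1/z = 0.0432 + 0.0595i


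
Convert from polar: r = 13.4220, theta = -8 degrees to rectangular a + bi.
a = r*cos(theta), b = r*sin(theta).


a = 13.4220*cos(-8°) = 13.4220*0.99027 = 13.2914
b = 13.4220*sin(-8°) = 13.4220*(-0.139173) = -1.8680

13.2914 - 1.8680i


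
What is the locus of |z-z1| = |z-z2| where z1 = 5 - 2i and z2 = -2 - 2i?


Equal distances means the locus is the perpendicular bisector of z1 and z2.
Midpoint = ((5+(-2))/2, (-2+(-2))/2) = (1.5000, -2.0000)

Perpendicular bisector through (1.5000, -2.0000)


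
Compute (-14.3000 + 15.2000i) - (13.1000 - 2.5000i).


Real: -14.3 - 13.1 = -27.4
Imag: 15.2 + 2.5 = 17.7

-27.4000 + 17.7000i


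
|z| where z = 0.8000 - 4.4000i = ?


|z| = sqrt(0.8^2 + (-4.4)^2) = sqrt(0.64 + 19.36) = sqrt(20) = 4.4721

|z| = 4.4721


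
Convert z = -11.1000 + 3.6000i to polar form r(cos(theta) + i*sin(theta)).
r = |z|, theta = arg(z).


r = sqrt(123.21+12.96) = sqrt(136.17) = 11.6692
theta = atan2(3.6, -11.1) = 162.0309 degrees

r = 11.6692, theta = 162.0309 degrees


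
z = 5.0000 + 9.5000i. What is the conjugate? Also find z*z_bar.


z_bar = 5.0000 - 9.5000i
z*z_bar = 5^2 + 9.5^2 = 25 + 90.25 = 115.25

z_bar = 5.0000 - 9.5000i, z*z_bar = 115.25


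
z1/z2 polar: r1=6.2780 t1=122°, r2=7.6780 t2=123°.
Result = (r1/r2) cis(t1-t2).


r = 6.2780 / 7.6780 = 0.8177
theta = 122° - 123° = -1° = 359° (mod 360)

0.8177 cis(359°)


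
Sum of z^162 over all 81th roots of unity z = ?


The roots are w_k = w^k with w = e^(2*pi*i/81), and (w^k)^162 = (w^162)^k.
So S = 1 + u + u^2 + ... + u^(80) with u = w^162.
162 = 2*81 + 0, so 162 is a multiple of 81 and u = (w^81)^2 = 1.
Every one of the 81 terms equals 1: S = 81

S = 81


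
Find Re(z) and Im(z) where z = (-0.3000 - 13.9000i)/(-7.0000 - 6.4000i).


Multiply by conjugate: (-0.3000 - 13.9000i)(-7.0000 + 6.4000i) / ((-7)^2 + (-6.4)^2)
Numerator real = -0.3*(-7) - (13.9)*(-6.4) = 91.06
Numerator imag = -13.9*(-7) - (-0.3)*(-6.4) = 95.38
Denominator = 89.96
Re(z) = 91.06/89.96 = 1.0122
Im(z) = 95.38/89.96 = 1.0602

Re(z) = 1.0122, Im(z) = 1.0602


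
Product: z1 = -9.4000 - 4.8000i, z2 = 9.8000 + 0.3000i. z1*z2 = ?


Real = -9.4*9.8 - (-4.8)*0.3 = -92.12 - (-1.44) = -90.68
Imag = -9.4*0.3 + 9.8*(-4.8) = -2.82 - (47.04) = -49.86

-90.6800 - 49.8600i


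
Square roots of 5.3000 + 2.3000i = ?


|z| = sqrt(28.09+5.29) = 5.7775
sqrt((|z|+a)/2) = sqrt((5.7775+5.3)/2) = sqrt(5.5388) = 2.3535
sqrt((|z|-a)/2) = sqrt((5.7775-5.3)/2) = sqrt(0.2388) = 0.4886

±(2.3535 + 0.4886i) i.e. 2.3535 + 0.4886i and -2.3535 - 0.4886i


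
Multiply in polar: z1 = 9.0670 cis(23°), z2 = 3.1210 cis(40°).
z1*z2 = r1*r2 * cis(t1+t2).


r = 9.0670 * 3.1210 = 28.2981
theta = 23° + 40° = 63° = 63° (mod 360)

28.2981 cis(63°)


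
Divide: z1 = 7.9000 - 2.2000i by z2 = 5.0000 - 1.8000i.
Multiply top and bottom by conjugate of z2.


Conjugate of z2 = 5.0000 + 1.8000i
Numerator: (7.9000 - 2.2000i)(5.0000 + 1.8000i) = 43.4600 + 3.2200i
Denominator: 5^2 + (-1.8)^2 = 28.24
Result = (43.4600 + 3.2200i)/28.24

1.5390 + 0.1140i


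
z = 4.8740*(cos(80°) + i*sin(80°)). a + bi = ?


a = 4.8740*cos(80°) = 4.8740*0.17365 = 0.8464
b = 4.8740*sin(80°) = 4.8740*0.98481 = 4.8000

0.8464 + 4.8000i


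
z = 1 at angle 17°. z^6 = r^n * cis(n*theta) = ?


r^6 = 1^6 = 1
n*theta = 6*17° = 102° = 102° (mod 360)
a = 1*cos(102°) = -0.2079
b = 1*sin(102°) = 0.9781

1 cis(102°) = -0.2079 + 0.9781i


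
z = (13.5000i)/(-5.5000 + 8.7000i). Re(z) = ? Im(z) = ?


Multiply by conjugate: (13.5000i)(-5.5000 - 8.7000i) / ((-5.5)^2 + 8.7^2)
Numerator real = 0*(-5.5) + 13.5*8.7 = 117.45
Numerator imag = 13.5*(-5.5) - 0*8.7 = -74.25
Denominator = 105.94
Re(z) = 117.45/105.94 = 1.1086
Im(z) = -74.25/105.94 = -0.7009

Re(z) = 1.1086, Im(z) = -0.7009


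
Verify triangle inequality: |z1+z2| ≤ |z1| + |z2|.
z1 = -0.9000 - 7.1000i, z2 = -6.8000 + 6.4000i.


|z1| = sqrt((-0.9)^2 + (-7.1)^2) = sqrt(51.22) = 7.1568
|z2| = sqrt((-6.8)^2 + 6.4^2) = sqrt(87.2) = 9.3381
z1+z2 = -7.7000 - 0.7000i
|z1+z2| = sqrt(59.78) = 7.7318
|z1|+|z2| = 7.1568 + 9.3381 = 16.4949

|z1+z2| = 7.7318 ≤ |z1|+|z2| = 16.4949 (verified)


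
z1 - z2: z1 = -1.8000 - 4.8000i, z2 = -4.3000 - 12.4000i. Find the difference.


Real: -1.8 + 4.3 = 2.5
Imag: -4.8 + 12.4 = 7.6

2.5000 + 7.6000i


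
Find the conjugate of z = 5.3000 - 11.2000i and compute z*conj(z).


z_bar = 5.3000 + 11.2000i
z*z_bar = 5.3^2 + (-11.2)^2 = 28.09 + 125.44 = 153.53

z_bar = 5.3000 + 11.2000i, z*z_bar = 153.53


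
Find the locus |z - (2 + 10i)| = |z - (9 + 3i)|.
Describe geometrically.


Equal distances means the locus is the perpendicular bisector of z1 and z2.
Midpoint = ((2+9)/2, (10+3)/2) = (5.5000, 6.5000)

Perpendicular bisector through (5.5000, 6.5000)


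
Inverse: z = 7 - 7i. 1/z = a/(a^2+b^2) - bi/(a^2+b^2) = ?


|z|^2 = 49+49 = 98
1/z = (7 + 7i)/98

1/z = 0.0714 + 0.0714i


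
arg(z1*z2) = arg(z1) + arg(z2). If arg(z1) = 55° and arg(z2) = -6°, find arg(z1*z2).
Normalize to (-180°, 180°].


arg(z1*z2) = 55° - 6° = 49°
Normalized to (-180°, 180°]: 49°

49°


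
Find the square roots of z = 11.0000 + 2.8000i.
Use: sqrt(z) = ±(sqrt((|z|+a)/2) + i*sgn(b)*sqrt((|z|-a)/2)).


|z| = sqrt(121+7.84) = 11.3508
sqrt((|z|+a)/2) = sqrt((11.3508+11)/2) = sqrt(11.1754) = 3.3430
sqrt((|z|-a)/2) = sqrt((11.3508-11)/2) = sqrt(0.1754) = 0.4188

±(3.3430 + 0.4188i) i.e. 3.3430 + 0.4188i and -3.3430 - 0.4188i


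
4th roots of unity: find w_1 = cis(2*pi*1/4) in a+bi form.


Angle = 360*1/4 = 90°
a = cos(90°) = 0
b = sin(90°) = 1.0000

0 + 1.0000i


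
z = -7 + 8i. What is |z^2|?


|z| = sqrt(49+64) = sqrt(113) = 10.6301
|z^2| = |z|^2 = (sqrt(113))^2 = 113

|z^2| = 113


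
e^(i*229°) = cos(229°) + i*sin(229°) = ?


cos(229°) = -0.6561
sin(229°) = -0.7547

e^(i*229°) = -0.6561 - 0.7547i


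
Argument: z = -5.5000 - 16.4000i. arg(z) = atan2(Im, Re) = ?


Re = -5.5, Im = -16.4
arg = atan2(-16.4, -5.5) = -108.5397 degrees

arg(z) = -108.5397 degrees


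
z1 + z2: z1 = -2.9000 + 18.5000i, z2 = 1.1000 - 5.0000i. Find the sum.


Real: -2.9 + 1.1 = -1.8
Imag: 18.5 - 5 = 13.5

-1.8000 + 13.5000i


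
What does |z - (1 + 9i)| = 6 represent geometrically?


|z - z0| = r is a circle with center z0 and radius r.
Center = (1, 9), radius = 6

Circle with center (1, 9) and radius 6


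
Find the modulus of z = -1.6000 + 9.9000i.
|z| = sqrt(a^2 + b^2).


|z| = sqrt((-1.6)^2 + 9.9^2) = sqrt(2.56 + 98.01) = sqrt(100.57) = 10.0285

|z| = 10.0285


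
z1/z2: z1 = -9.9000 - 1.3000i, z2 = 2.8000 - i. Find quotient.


Conjugate of z2 = 2.8000 + i
Numerator: (-9.9000 - 1.3000i)(2.8000 + i) = -26.4200 - 13.5400i
Denominator: 2.8^2 + (-1)^2 = 8.84
Result = (-26.4200 - 13.5400i)/8.84

-2.9887 - 1.5317i


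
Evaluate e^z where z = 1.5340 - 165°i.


e^1.5340 = 4.6367
cos(-165°) = -0.96593
sin(-165°) = -0.25882
Real = 4.6367*(-0.96593) = -4.4787
Imag = 4.6367*(-0.25882) = -1.2001

-4.4787 - 1.2001i


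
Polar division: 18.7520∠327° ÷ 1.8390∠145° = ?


r = 18.7520 / 1.8390 = 10.1968
theta = 327° - 145° = 182° = 182° (mod 360)

10.1968 cis(182°)


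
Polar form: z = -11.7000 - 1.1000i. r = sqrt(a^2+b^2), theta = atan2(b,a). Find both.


r = sqrt(136.89+1.21) = sqrt(138.1) = 11.7516
theta = atan2(-1.1, -11.7) = -174.6290 degrees

r = 11.7516, theta = -174.6290 degrees


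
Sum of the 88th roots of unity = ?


The sum of all 88th roots of unity is 0.
Geometric series: (1 - w^88)/(1 - w) = (1-1)/(1-w) = 0 since w^88 = 1, w ≠ 1.
Alternatively: coefficient of z^87 in z^88 - 1 is 0.

0


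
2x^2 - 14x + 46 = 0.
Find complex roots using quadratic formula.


disc = (-14)^2 - 4*2*46 = 196 - 368 = -172
sqrt(|disc|) = sqrt(172) = 13.1149
Real part = 14/(2*2) = 3.5000
Imag part = 13.1149/(2*2) = 3.2787

3.5000 ± 3.2787i


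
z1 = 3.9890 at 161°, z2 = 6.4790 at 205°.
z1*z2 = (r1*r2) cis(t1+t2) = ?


r = 3.9890 * 6.4790 = 25.8447
theta = 161° + 205° = 366° = 6° (mod 360)

25.8447 cis(6°)


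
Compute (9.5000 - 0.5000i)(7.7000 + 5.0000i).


Real = 9.5*7.7 - (-0.5)*5 = 73.15 - (-2.5) = 75.65
Imag = 9.5*5 + 7.7*(-0.5) = 47.5 - (3.85) = 43.65

75.6500 + 43.6500i


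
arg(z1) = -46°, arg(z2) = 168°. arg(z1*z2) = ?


arg(z1*z2) = -46° + 168° = 122°
Normalized to (-180°, 180°]: 122°

122°


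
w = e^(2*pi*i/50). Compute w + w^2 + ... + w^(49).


With w = e^(2*pi*i/50), all 50 of the 50th roots of unity w^0 = 1, w, ..., w^(49) sum to 0: 1 + w + ... + w^(49) = (1 - w^50)/(1 - w) = 0 since w^50 = 1, w ≠ 1.
Removing the root 1: w + w^2 + ... + w^(49) = 0 - 1 = -1

Sum = -1


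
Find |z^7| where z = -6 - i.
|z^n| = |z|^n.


|z| = sqrt(36+1) = sqrt(37) = 6.0828
|z^7| = |z|^7 = (sqrt(37))^7 = 37^3 * sqrt(37) = 50653*sqrt(37)

|z^7| = 50653*sqrt(37) ≈ 308110.1704


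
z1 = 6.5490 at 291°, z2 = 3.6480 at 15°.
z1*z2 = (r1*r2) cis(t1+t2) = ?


r = 6.5490 * 3.6480 = 23.8908
theta = 291° + 15° = 306° = 306° (mod 360)

23.8908 cis(306°)


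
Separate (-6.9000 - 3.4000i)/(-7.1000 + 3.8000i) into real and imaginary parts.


Multiply by conjugate: (-6.9000 - 3.4000i)(-7.1000 - 3.8000i) / ((-7.1)^2 + 3.8^2)
Numerator real = -6.9*(-7.1) - (3.4)*3.8 = 36.07
Numerator imag = -3.4*(-7.1) - (-6.9)*3.8 = 50.36
Denominator = 64.85
Re(z) = 36.07/64.85 = 0.5562
Im(z) = 50.36/64.85 = 0.7766

Re(z) = 0.5562, Im(z) = 0.7766


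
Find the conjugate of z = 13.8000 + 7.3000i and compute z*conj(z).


z_bar = 13.8000 - 7.3000i
z*z_bar = 13.8^2 + 7.3^2 = 190.44 + 53.29 = 243.73

z_bar = 13.8000 - 7.3000i, z*z_bar = 243.73


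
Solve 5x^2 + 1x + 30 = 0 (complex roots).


disc = 1^2 - 4*5*30 = 1 - 600 = -599
sqrt(|disc|) = sqrt(599) = 24.4745
Real part = -1/(2*5) = -0.1000
Imag part = 24.4745/(2*5) = 2.4474

-0.1000 ± 2.4474i


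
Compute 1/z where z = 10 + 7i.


|z|^2 = 100+49 = 149
1/z = (10 - 7i)/149

1/z = 0.0671 - 0.0470i


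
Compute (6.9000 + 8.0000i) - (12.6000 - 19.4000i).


Real: 6.9 - 12.6 = -5.7
Imag: 8 + 19.4 = 27.4

-5.7000 + 27.4000i


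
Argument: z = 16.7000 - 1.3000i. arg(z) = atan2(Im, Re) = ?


Re = 16.7, Im = -1.3
arg = atan2(-1.3, 16.7) = -4.4512 degrees

arg(z) = -4.4512 degrees


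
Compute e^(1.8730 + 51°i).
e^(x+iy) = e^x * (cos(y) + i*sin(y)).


e^1.8730 = 6.5078
cos(51°) = 0.62932
sin(51°) = 0.77715
Real = 6.5078*0.62932 = 4.0955
Imag = 6.5078*0.77715 = 5.0575

4.0955 + 5.0575i


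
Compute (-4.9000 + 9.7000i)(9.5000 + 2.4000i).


Real = -4.9*9.5 - 9.7*2.4 = -46.55 - 23.28 = -69.83
Imag = -4.9*2.4 + 9.5*9.7 = -11.76 + 92.15 = 80.39

-69.8300 + 80.3900i


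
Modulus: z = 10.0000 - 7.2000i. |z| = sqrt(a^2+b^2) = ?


|z| = sqrt(10^2 + (-7.2)^2) = sqrt(100 + 51.84) = sqrt(151.84) = 12.3223

|z| = 12.3223


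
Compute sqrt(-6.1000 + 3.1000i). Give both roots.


|z| = sqrt(37.21+9.61) = 6.8425
sqrt((|z|+a)/2) = sqrt((6.8425+(-6.1))/2) = sqrt(0.3713) = 0.6093
sqrt((|z|-a)/2) = sqrt((6.8425-(-6.1))/2) = sqrt(6.4713) = 2.5439

±(0.6093 + 2.5439i) i.e. 0.6093 + 2.5439i and -0.6093 - 2.5439i


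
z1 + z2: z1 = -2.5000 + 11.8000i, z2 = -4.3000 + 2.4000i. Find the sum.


Real: -2.5 - 4.3 = -6.8
Imag: 11.8 + 2.4 = 14.2

-6.8000 + 14.2000i


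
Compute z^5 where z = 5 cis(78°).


r^5 = 5^5 = 3125
n*theta = 5*78° = 390° = 30° (mod 360)
a = 3125*cos(30°) = 2706.3294
b = 3125*sin(30°) = 1562.5000

3125 cis(30°) = 2706.3294 + 1562.5000i


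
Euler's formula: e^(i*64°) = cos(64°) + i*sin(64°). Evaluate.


cos(64°) = 0.4384
sin(64°) = 0.8988

e^(i*64°) = 0.4384 + 0.8988i


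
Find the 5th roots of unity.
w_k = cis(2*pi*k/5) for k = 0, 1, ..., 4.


The 5th roots of unity are cis(360k/5°) for k=0..4
Angle step = 360/5 = 72°
Primitive root: cis(72°)
Primitive root = 0.3090 + 0.9511i

5 roots at angles: 0°, 72°, 144°, 216°, 288°


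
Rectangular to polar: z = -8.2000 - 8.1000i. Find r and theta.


r = sqrt(67.24+65.61) = sqrt(132.85) = 11.5261
theta = atan2(-8.1, -8.2) = -135.3515 degrees

r = 11.5261, theta = -135.3515 degrees


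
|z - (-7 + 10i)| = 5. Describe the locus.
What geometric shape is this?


|z - z0| = r is a circle with center z0 and radius r.
Center = (-7, 10), radius = 5

Circle with center (-7, 10) and radius 5


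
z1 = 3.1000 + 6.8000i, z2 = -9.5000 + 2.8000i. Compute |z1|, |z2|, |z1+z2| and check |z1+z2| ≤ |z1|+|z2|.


|z1| = sqrt(3.1^2 + 6.8^2) = sqrt(55.85) = 7.4733
|z2| = sqrt((-9.5)^2 + 2.8^2) = sqrt(98.09) = 9.9040
z1+z2 = -6.4000 + 9.6000i
|z1+z2| = sqrt(133.12) = 11.5378
|z1|+|z2| = 7.4733 + 9.9040 = 17.3773

|z1+z2| = 11.5378 ≤ |z1|+|z2| = 17.3773 (verified)


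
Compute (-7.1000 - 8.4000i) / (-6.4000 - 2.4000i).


Conjugate of z2 = -6.4000 + 2.4000i
Numerator: (-7.1000 - 8.4000i)(-6.4000 + 2.4000i) = 65.6000 + 36.7200i
Denominator: (-6.4)^2 + (-2.4)^2 = 46.72
Result = (65.6000 + 36.7200i)/46.72

1.4041 + 0.7860i


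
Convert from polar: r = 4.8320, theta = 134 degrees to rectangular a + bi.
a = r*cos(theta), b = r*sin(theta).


a = 4.8320*cos(134°) = 4.8320*(-0.69466) = -3.3566
b = 4.8320*sin(134°) = 4.8320*0.7193398 = 3.4758

-3.3566 + 3.4758i


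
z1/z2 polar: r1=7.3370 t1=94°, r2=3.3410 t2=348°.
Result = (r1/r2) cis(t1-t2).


r = 7.3370 / 3.3410 = 2.1960
theta = 94° - 348° = -254° = 106° (mod 360)

2.1960 cis(106°)


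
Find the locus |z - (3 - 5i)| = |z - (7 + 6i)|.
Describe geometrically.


Equal distances means the locus is the perpendicular bisector of z1 and z2.
Midpoint = ((3+7)/2, (-5+6)/2) = (5.0000, 0.5000)

Perpendicular bisector through (5.0000, 0.5000)


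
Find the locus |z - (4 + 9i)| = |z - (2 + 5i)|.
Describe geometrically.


Equal distances means the locus is the perpendicular bisector of z1 and z2.
Midpoint = ((4+2)/2, (9+5)/2) = (3.0000, 7.0000)

Perpendicular bisector through (3.0000, 7.0000)


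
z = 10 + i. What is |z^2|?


|z| = sqrt(100+1) = sqrt(101) = 10.0499
|z^2| = |z|^2 = (sqrt(101))^2 = 101

|z^2| = 101


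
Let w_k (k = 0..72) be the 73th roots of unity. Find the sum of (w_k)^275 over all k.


The roots are w_k = w^k with w = e^(2*pi*i/73), and (w^k)^275 = (w^275)^k.
So S = 1 + u + u^2 + ... + u^(72) with u = w^275.
275 = 3*73 + 56, so 275 is not a multiple of 73: u = (w^73)^3 * w^56 = w^56 ≠ 1 (w is a primitive 73th root), while u^73 = (w^73)^275 = 1.
Geometric series: S = (1 - u^73)/(1 - u) = (1 - 1)/(1 - u) = 0

S = 0


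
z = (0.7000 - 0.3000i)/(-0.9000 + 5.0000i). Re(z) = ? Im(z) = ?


Multiply by conjugate: (0.7000 - 0.3000i)(-0.9000 - 5.0000i) / ((-0.9)^2 + 5^2)
Numerator real = 0.7*(-0.9) - (0.3)*5 = -2.13
Numerator imag = -0.3*(-0.9) - 0.7*5 = -3.23
Denominator = 25.81
Re(z) = -2.13/25.81 = -0.0825
Im(z) = -3.23/25.81 = -0.1251

Re(z) = -0.0825, Im(z) = -0.1251


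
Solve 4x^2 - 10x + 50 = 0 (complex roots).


disc = (-10)^2 - 4*4*50 = 100 - 800 = -700
sqrt(|disc|) = sqrt(700) = 26.4575
Real part = 10/(2*4) = 1.2500
Imag part = 26.4575/(2*4) = 3.3072

1.2500 ± 3.3072i


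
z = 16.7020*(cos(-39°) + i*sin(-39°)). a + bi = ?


a = 16.7020*cos(-39°) = 16.7020*0.777146 = 12.9799
b = 16.7020*sin(-39°) = 16.7020*(-0.62932) = -10.5109

12.9799 - 10.5109i


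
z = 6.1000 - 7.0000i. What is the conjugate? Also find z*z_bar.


z_bar = 6.1000 + 7.0000i
z*z_bar = 6.1^2 + (-7)^2 = 37.21 + 49 = 86.21

z_bar = 6.1000 + 7.0000i, z*z_bar = 86.21


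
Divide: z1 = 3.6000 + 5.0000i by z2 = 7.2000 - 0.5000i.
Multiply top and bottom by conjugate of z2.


Conjugate of z2 = 7.2000 + 0.5000i
Numerator: (3.6000 + 5.0000i)(7.2000 + 0.5000i) = 23.4200 + 37.8000i
Denominator: 7.2^2 + (-0.5)^2 = 52.09
Result = (23.4200 + 37.8000i)/52.09

0.4496 + 0.7257i


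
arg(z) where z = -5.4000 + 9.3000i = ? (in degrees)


Re = -5.4, Im = 9.3
arg = atan2(9.3, -5.4) = 120.1414 degrees

arg(z) = 120.1414 degrees


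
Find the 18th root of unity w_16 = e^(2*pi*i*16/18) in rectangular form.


Angle = 360*16/18 = 320°
a = cos(320°) = 0.7660
b = sin(320°) = -0.6428

0.7660 - 0.6428i


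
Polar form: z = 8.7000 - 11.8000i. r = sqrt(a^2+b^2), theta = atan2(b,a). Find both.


r = sqrt(75.69+139.24) = sqrt(214.93) = 14.6605
theta = atan2(-11.8, 8.7) = -53.5991 degrees

r = 14.6605, theta = -53.5991 degrees


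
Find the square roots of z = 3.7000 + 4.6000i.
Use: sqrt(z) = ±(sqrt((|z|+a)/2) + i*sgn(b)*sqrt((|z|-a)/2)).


|z| = sqrt(13.69+21.16) = 5.9034
sqrt((|z|+a)/2) = sqrt((5.9034+3.7)/2) = sqrt(4.8017) = 2.1913
sqrt((|z|-a)/2) = sqrt((5.9034-3.7)/2) = sqrt(1.1017) = 1.0496

±(2.1913 + 1.0496i) i.e. 2.1913 + 1.0496i and -2.1913 - 1.0496i


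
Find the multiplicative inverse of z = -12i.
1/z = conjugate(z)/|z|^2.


|z|^2 = 0+144 = 144
1/z = (0 + 12i)/144

1/z = 0 + 0.0833i


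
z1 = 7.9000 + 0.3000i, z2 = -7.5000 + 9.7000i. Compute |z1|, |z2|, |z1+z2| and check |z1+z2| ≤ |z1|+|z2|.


|z1| = sqrt(7.9^2 + 0.3^2) = sqrt(62.5) = 7.9057
|z2| = sqrt((-7.5)^2 + 9.7^2) = sqrt(150.34) = 12.2613
z1+z2 = 0.4000 + 10.0000i
|z1+z2| = sqrt(100.16) = 10.0080
|z1|+|z2| = 7.9057 + 12.2613 = 20.1670

|z1+z2| = 10.0080 ≤ |z1|+|z2| = 20.1670 (verified)


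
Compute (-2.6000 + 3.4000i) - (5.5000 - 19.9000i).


Real: -2.6 - 5.5 = -8.1
Imag: 3.4 + 19.9 = 23.3

-8.1000 + 23.3000i


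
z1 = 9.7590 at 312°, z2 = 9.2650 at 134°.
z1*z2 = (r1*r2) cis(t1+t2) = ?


r = 9.7590 * 9.2650 = 90.4171
theta = 312° + 134° = 446° = 86° (mod 360)

90.4171 cis(86°)


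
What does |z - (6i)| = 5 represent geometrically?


|z - z0| = r is a circle with center z0 and radius r.
Center = (0, 6), radius = 5

Circle with center (0, 6) and radius 5


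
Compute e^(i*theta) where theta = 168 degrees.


cos(168°) = -0.9781
sin(168°) = 0.2079

e^(i*168°) = -0.9781 + 0.2079i


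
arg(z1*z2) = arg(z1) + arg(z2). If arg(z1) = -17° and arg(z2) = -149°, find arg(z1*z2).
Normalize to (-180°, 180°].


arg(z1*z2) = -17° - 149° = -166°
Normalized to (-180°, 180°]: -166°

-166°


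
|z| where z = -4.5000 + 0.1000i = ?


|z| = sqrt((-4.5)^2 + 0.1^2) = sqrt(20.25 + 0.01) = sqrt(20.26) = 4.5011

|z| = 4.5011


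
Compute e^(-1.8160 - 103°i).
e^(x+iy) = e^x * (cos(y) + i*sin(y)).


e^-1.8160 = 0.1627
cos(-103°) = -0.225
sin(-103°) = -0.9744
Real = 0.1627*(-0.225) = -0.0366
Imag = 0.1627*(-0.9744) = -0.1585

-0.0366 - 0.1585i


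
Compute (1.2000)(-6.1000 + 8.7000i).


Real = 1.2*(-6.1) - 0*8.7 = -7.32 - 0 = -7.32
Imag = 1.2*8.7 - (6.1)*0 = 10.44 + 0 = 10.44

-7.3200 + 10.4400i


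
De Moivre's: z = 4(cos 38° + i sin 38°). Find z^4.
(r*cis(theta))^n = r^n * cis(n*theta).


r^4 = 4^4 = 256
n*theta = 4*38° = 152° = 152° (mod 360)
a = 256*cos(152°) = -226.0346
b = 256*sin(152°) = 120.1847

256 cis(152°) = -226.0346 + 120.1847i


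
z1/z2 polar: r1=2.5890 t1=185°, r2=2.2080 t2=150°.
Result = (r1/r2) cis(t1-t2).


r = 2.5890 / 2.2080 = 1.1726
theta = 185° - 150° = 35° = 35° (mod 360)

1.1726 cis(35°)


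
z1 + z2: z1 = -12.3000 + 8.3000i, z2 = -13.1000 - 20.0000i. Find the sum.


Real: -12.3 - 13.1 = -25.4
Imag: 8.3 - 20 = -11.7

-25.4000 - 11.7000i


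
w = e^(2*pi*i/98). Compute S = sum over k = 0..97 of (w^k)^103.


The roots are w_k = w^k with w = e^(2*pi*i/98), and (w^k)^103 = (w^103)^k.
So S = 1 + u + u^2 + ... + u^(97) with u = w^103.
103 = 1*98 + 5, so 103 is not a multiple of 98: u = (w^98)^1 * w^5 = w^5 ≠ 1 (w is a primitive 98th root), while u^98 = (w^98)^103 = 1.
Geometric series: S = (1 - u^98)/(1 - u) = (1 - 1)/(1 - u) = 0

S = 0


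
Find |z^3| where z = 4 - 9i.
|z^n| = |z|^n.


|z| = sqrt(16+81) = sqrt(97) = 9.8489
|z^3| = |z|^3 = (sqrt(97))^3 = 97*sqrt(97)

|z^3| = 97*sqrt(97) ≈ 955.3392


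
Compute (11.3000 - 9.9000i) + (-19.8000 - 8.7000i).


Real: 11.3 - 19.8 = -8.5
Imag: -9.9 - 8.7 = -18.6

-8.5000 - 18.6000i


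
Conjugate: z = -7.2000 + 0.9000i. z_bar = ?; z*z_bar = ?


z_bar = -7.2000 - 0.9000i
z*z_bar = (-7.2)^2 + 0.9^2 = 51.84 + 0.81 = 52.65

z_bar = -7.2000 - 0.9000i, z*z_bar = 52.65


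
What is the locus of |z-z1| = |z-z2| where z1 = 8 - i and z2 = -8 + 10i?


Equal distances means the locus is the perpendicular bisector of z1 and z2.
Midpoint = ((8+(-8))/2, (-1+10)/2) = (0, 4.5000)

Perpendicular bisector through (0, 4.5000)


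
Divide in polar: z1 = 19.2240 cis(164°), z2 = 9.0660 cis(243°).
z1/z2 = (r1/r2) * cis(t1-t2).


r = 19.2240 / 9.0660 = 2.1205
theta = 164° - 243° = -79° = 281° (mod 360)

2.1205 cis(281°)


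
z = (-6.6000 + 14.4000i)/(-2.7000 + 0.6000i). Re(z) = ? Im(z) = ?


Multiply by conjugate: (-6.6000 + 14.4000i)(-2.7000 - 0.6000i) / ((-2.7)^2 + 0.6^2)
Numerator real = -6.6*(-2.7) + 14.4*0.6 = 26.46
Numerator imag = 14.4*(-2.7) - (-6.6)*0.6 = -34.92
Denominator = 7.65
Re(z) = 26.46/7.65 = 3.4588
Im(z) = -34.92/7.65 = -4.5647

Re(z) = 3.4588, Im(z) = -4.5647


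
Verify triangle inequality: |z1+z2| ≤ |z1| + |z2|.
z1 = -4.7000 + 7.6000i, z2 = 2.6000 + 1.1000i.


|z1| = sqrt((-4.7)^2 + 7.6^2) = sqrt(79.85) = 8.9359
|z2| = sqrt(2.6^2 + 1.1^2) = sqrt(7.97) = 2.8231
z1+z2 = -2.1000 + 8.7000i
|z1+z2| = sqrt(80.1) = 8.9499
|z1|+|z2| = 8.9359 + 2.8231 = 11.7590

|z1+z2| = 8.9499 ≤ |z1|+|z2| = 11.7590 (verified)


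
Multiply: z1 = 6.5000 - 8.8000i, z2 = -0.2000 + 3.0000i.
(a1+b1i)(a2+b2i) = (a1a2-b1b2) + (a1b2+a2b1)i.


Real = 6.5*(-0.2) - (-8.8)*3 = -1.3 - (-26.4) = 25.1
Imag = 6.5*3 - (0.2)*(-8.8) = 19.5 + 1.76 = 21.26

25.1000 + 21.2600i


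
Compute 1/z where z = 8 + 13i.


|z|^2 = 64+169 = 233
1/z = (8 - 13i)/233

1/z = 0.0343 - 0.0558i


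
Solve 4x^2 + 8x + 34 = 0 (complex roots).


disc = 8^2 - 4*4*34 = 64 - 544 = -480
sqrt(|disc|) = sqrt(480) = 21.9089
Real part = -8/(2*4) = -1.0000
Imag part = 21.9089/(2*4) = 2.7386

-1.0000 ± 2.7386i


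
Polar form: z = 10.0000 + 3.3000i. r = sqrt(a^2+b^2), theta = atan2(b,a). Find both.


r = sqrt(100+10.89) = sqrt(110.89) = 10.5304
theta = atan2(3.3, 10) = 18.2629 degrees

r = 10.5304, theta = 18.2629 degrees


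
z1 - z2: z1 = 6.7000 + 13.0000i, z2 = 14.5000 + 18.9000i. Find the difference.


Real: 6.7 - 14.5 = -7.8
Imag: 13 - 18.9 = -5.9

-7.8000 - 5.9000i


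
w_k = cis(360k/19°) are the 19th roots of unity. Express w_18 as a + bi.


Angle = 360*18/19 = 341.0526°
a = cos(341.0526°) = 0.9458
b = sin(341.0526°) = -0.3247

0.9458 - 0.3247i


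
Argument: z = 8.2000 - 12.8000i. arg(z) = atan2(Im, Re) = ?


Re = 8.2, Im = -12.8
arg = atan2(-12.8, 8.2) = -57.3554 degrees

arg(z) = -57.3554 degrees


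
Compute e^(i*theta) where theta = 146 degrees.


cos(146°) = -0.8290
sin(146°) = 0.5592

e^(i*146°) = -0.8290 + 0.5592i


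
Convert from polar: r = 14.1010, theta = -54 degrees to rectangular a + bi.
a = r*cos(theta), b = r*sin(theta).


a = 14.1010*cos(-54°) = 14.1010*0.58779 = 8.2884
b = 14.1010*sin(-54°) = 14.1010*(-0.809017) = -11.4079

8.2884 - 11.4079i


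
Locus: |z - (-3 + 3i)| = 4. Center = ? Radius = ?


|z - z0| = r is a circle with center z0 and radius r.
Center = (-3, 3), radius = 4

Circle with center (-3, 3) and radius 4


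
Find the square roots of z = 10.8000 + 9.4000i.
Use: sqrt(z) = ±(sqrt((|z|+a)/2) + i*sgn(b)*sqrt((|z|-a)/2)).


|z| = sqrt(116.64+88.36) = 14.3178
sqrt((|z|+a)/2) = sqrt((14.3178+10.8)/2) = sqrt(12.5589) = 3.5439
sqrt((|z|-a)/2) = sqrt((14.3178-10.8)/2) = sqrt(1.7589) = 1.3262

±(3.5439 + 1.3262i) i.e. 3.5439 + 1.3262i and -3.5439 - 1.3262i


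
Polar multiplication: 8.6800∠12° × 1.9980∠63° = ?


r = 8.6800 * 1.9980 = 17.3426
theta = 12° + 63° = 75° = 75° (mod 360)

17.3426 cis(75°)


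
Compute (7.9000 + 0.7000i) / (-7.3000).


Conjugate of z2 = -7.3000
Numerator: (7.9000 + 0.7000i)(-7.3000) = -57.6700 - 5.1100i
Denominator: (-7.3)^2 + 0^2 = 53.29
Result = (-57.6700 - 5.1100i)/53.29

-1.0822 - 0.0959i


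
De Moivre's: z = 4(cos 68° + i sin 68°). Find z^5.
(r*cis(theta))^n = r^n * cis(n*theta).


r^5 = 4^5 = 1024
n*theta = 5*68° = 340° = 340° (mod 360)
a = 1024*cos(340°) = 962.2452
b = 1024*sin(340°) = -350.2286

1024 cis(340°) = 962.2452 - 350.2286i


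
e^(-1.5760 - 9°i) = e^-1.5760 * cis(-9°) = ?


e^-1.5760 = 0.2068
cos(-9°) = 0.9877
sin(-9°) = -0.156434
Real = 0.2068*0.9877 = 0.2043
Imag = 0.2068*(-0.156434) = -0.0324

0.2043 - 0.0324i


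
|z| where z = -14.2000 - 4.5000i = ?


|z| = sqrt((-14.2)^2 + (-4.5)^2) = sqrt(201.64 + 20.25) = sqrt(221.89) = 14.8960

|z| = 14.8960


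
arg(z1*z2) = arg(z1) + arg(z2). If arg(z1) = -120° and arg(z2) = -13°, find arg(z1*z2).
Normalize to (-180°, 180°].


arg(z1*z2) = -120° - 13° = -133°
Normalized to (-180°, 180°]: -133°

-133°


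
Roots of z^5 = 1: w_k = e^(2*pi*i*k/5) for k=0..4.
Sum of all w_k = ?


The sum of all 5th roots of unity is 0.
Geometric series: (1 - w^5)/(1 - w) = (1-1)/(1-w) = 0 since w^5 = 1, w ≠ 1.
Alternatively: coefficient of z^4 in z^5 - 1 is 0.

0


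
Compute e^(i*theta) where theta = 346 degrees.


cos(346°) = 0.9703
sin(346°) = -0.2419

e^(i*346°) = 0.9703 - 0.2419i


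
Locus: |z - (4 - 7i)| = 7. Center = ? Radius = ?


|z - z0| = r is a circle with center z0 and radius r.
Center = (4, -7), radius = 7

Circle with center (4, -7) and radius 7


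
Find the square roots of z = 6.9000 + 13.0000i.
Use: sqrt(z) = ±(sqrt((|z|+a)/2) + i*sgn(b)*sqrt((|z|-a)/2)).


|z| = sqrt(47.61+169) = 14.7177
sqrt((|z|+a)/2) = sqrt((14.7177+6.9)/2) = sqrt(10.8088) = 3.2877
sqrt((|z|-a)/2) = sqrt((14.7177-6.9)/2) = sqrt(3.9088) = 1.9771

±(3.2877 + 1.9771i) i.e. 3.2877 + 1.9771i and -3.2877 - 1.9771i


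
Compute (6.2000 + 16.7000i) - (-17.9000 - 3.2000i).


Real: 6.2 + 17.9 = 24.1
Imag: 16.7 + 3.2 = 19.9

24.1000 + 19.9000i


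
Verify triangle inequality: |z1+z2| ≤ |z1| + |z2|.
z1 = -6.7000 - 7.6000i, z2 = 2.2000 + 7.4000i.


|z1| = sqrt((-6.7)^2 + (-7.6)^2) = sqrt(102.65) = 10.1316
|z2| = sqrt(2.2^2 + 7.4^2) = sqrt(59.6) = 7.7201
z1+z2 = -4.5000 - 0.2000i
|z1+z2| = sqrt(20.29) = 4.5044
|z1|+|z2| = 10.1316 + 7.7201 = 17.8517

|z1+z2| = 4.5044 ≤ |z1|+|z2| = 17.8517 (verified)


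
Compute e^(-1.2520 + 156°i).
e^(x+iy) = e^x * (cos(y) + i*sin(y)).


e^-1.2520 = 0.2859
cos(156°) = -0.9135
sin(156°) = 0.4067
Real = 0.2859*(-0.9135) = -0.2612
Imag = 0.2859*0.4067 = 0.1163

-0.2612 + 0.1163i


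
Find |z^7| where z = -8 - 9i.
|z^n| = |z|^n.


|z| = sqrt(64+81) = sqrt(145) = 12.0416
|z^7| = |z|^7 = (sqrt(145))^7 = 145^3 * sqrt(145) = 3048625*sqrt(145)

|z^7| = 3048625*sqrt(145) ≈ 36710306.2728


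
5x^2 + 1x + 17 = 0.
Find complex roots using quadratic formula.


disc = 1^2 - 4*5*17 = 1 - 340 = -339
sqrt(|disc|) = sqrt(339) = 18.4120
Real part = -1/(2*5) = -0.1000
Imag part = 18.4120/(2*5) = 1.8412

-0.1000 ± 1.8412i


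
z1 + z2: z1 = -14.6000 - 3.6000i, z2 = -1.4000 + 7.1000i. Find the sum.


Real: -14.6 - 1.4 = -16
Imag: -3.6 + 7.1 = 3.5

-16.0000 + 3.5000i


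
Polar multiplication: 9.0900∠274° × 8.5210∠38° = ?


r = 9.0900 * 8.5210 = 77.4559
theta = 274° + 38° = 312° = 312° (mod 360)

77.4559 cis(312°)


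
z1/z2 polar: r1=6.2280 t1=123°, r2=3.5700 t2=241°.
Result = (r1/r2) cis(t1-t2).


r = 6.2280 / 3.5700 = 1.7445
theta = 123° - 241° = -118° = 242° (mod 360)

1.7445 cis(242°)


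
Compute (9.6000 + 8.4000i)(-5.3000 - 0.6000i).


Real = 9.6*(-5.3) - 8.4*(-0.6) = -50.88 - (-5.04) = -45.84
Imag = 9.6*(-0.6) - (5.3)*8.4 = -5.76 - (44.52) = -50.28

-45.8400 - 50.2800i


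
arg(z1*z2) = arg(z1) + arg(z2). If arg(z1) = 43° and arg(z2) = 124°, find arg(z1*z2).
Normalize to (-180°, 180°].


arg(z1*z2) = 43° + 124° = 167°
Normalized to (-180°, 180°]: 167°

167°


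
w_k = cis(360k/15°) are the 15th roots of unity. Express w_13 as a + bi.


Angle = 360*13/15 = 312°
a = cos(312°) = 0.6691
b = sin(312°) = -0.7431

0.6691 - 0.7431i


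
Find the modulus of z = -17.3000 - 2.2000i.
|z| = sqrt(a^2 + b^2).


|z| = sqrt((-17.3)^2 + (-2.2)^2) = sqrt(299.29 + 4.84) = sqrt(304.13) = 17.4393

|z| = 17.4393


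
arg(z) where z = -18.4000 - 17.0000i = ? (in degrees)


Re = -18.4, Im = -17
arg = atan2(-17, -18.4) = -137.2648 degrees

arg(z) = -137.2648 degrees


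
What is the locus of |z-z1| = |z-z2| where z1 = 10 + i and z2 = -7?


Equal distances means the locus is the perpendicular bisector of z1 and z2.
Midpoint = ((10+(-7))/2, (1+0)/2) = (1.5000, 0.5000)

Perpendicular bisector through (1.5000, 0.5000)


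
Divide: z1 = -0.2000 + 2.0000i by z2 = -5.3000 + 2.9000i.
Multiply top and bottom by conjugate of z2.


Conjugate of z2 = -5.3000 - 2.9000i
Numerator: (-0.2000 + 2.0000i)(-5.3000 - 2.9000i) = 6.8600 - 10.0200i
Denominator: (-5.3)^2 + 2.9^2 = 36.5
Result = (6.8600 - 10.0200i)/36.5

0.1879 - 0.2745i


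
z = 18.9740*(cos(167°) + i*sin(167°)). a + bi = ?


a = 18.9740*cos(167°) = 18.9740*(-0.97437) = -18.4877
b = 18.9740*sin(167°) = 18.9740*0.22495 = 4.2682

-18.4877 + 4.2682i


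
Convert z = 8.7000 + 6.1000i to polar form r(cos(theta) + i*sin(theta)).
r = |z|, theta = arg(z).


r = sqrt(75.69+37.21) = sqrt(112.9) = 10.6254
theta = atan2(6.1, 8.7) = 35.0362 degrees

r = 10.6254, theta = 35.0362 degrees


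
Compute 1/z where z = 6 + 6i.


|z|^2 = 36+36 = 72
1/z = (6 - 6i)/72

1/z = 0.0833 - 0.0833i


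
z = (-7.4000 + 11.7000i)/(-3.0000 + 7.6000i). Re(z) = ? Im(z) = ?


Multiply by conjugate: (-7.4000 + 11.7000i)(-3.0000 - 7.6000i) / ((-3)^2 + 7.6^2)
Numerator real = -7.4*(-3) + 11.7*7.6 = 111.12
Numerator imag = 11.7*(-3) - (-7.4)*7.6 = 21.14
Denominator = 66.76
Re(z) = 111.12/66.76 = 1.6645
Im(z) = 21.14/66.76 = 0.3167

Re(z) = 1.6645, Im(z) = 0.3167


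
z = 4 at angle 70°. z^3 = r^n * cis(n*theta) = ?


r^3 = 4^3 = 64
n*theta = 3*70° = 210° = 210° (mod 360)
a = 64*cos(210°) = -55.4256
b = 64*sin(210°) = -32.0000

64 cis(210°) = -55.4256 - 32.0000i


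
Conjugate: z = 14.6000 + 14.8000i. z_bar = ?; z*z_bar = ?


z_bar = 14.6000 - 14.8000i
z*z_bar = 14.6^2 + 14.8^2 = 213.16 + 219.04 = 432.2

z_bar = 14.6000 - 14.8000i, z*z_bar = 432.2


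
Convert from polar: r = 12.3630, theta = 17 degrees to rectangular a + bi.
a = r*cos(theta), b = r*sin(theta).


a = 12.3630*cos(17°) = 12.3630*0.956305 = 11.8228
b = 12.3630*sin(17°) = 12.3630*0.29237 = 3.6146

11.8228 + 3.6146i


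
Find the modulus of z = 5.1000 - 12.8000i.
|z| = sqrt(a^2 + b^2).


|z| = sqrt(5.1^2 + (-12.8)^2) = sqrt(26.01 + 163.84) = sqrt(189.85) = 13.7786

|z| = 13.7786


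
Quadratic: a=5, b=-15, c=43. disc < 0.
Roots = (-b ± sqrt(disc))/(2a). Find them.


disc = (-15)^2 - 4*5*43 = 225 - 860 = -635
sqrt(|disc|) = sqrt(635) = 25.1992
Real part = 15/(2*5) = 1.5000
Imag part = 25.1992/(2*5) = 2.5199

1.5000 ± 2.5199i


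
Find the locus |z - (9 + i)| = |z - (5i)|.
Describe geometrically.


Equal distances means the locus is the perpendicular bisector of z1 and z2.
Midpoint = ((9+0)/2, (1+5)/2) = (4.5000, 3.0000)

Perpendicular bisector through (4.5000, 3.0000)


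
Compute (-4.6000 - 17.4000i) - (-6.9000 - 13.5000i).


Real: -4.6 + 6.9 = 2.3
Imag: -17.4 + 13.5 = -3.9

2.3000 - 3.9000i


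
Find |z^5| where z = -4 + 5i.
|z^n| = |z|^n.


|z| = sqrt(16+25) = sqrt(41) = 6.4031
|z^5| = |z|^5 = (sqrt(41))^5 = 41^2 * sqrt(41) = 1681*sqrt(41)

|z^5| = 1681*sqrt(41) ≈ 10763.6518


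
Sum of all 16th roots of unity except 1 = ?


With w = e^(2*pi*i/16), all 16 of the 16th roots of unity w^0 = 1, w, ..., w^(15) sum to 0: 1 + w + ... + w^(15) = (1 - w^16)/(1 - w) = 0 since w^16 = 1, w ≠ 1.
Removing the root 1: w + w^2 + ... + w^(15) = 0 - 1 = -1

Sum = -1


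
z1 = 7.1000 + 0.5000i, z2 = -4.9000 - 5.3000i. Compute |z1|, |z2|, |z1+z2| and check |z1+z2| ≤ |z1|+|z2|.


|z1| = sqrt(7.1^2 + 0.5^2) = sqrt(50.66) = 7.1176
|z2| = sqrt((-4.9)^2 + (-5.3)^2) = sqrt(52.1) = 7.2180
z1+z2 = 2.2000 - 4.8000i
|z1+z2| = sqrt(27.88) = 5.2802
|z1|+|z2| = 7.1176 + 7.2180 = 14.3356

|z1+z2| = 5.2802 ≤ |z1|+|z2| = 14.3356 (verified)


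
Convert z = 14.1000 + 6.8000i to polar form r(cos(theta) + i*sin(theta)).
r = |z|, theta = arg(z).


r = sqrt(198.81+46.24) = sqrt(245.05) = 15.6541
theta = atan2(6.8, 14.1) = 25.7466 degrees

r = 15.6541, theta = 25.7466 degrees


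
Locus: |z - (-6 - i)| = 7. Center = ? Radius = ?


|z - z0| = r is a circle with center z0 and radius r.
Center = (-6, -1), radius = 7

Circle with center (-6, -1) and radius 7


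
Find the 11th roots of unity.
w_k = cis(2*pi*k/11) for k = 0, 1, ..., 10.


The 11th roots of unity are cis(360k/11°) for k=0..10
Angle step = 360/11 = 32.7273°
Primitive root: cis(32.7273°)
Primitive root = 0.8413 + 0.5406i

11 roots at angles: 0°, 32.7273°, 65.4545°, 98.1818°, 130.9091°, 163.6364°, 196.3636°, 229.0909°, 261.8182°, 294.5455°, 327.2727°


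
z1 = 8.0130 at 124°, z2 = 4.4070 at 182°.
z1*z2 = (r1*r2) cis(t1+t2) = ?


r = 8.0130 * 4.4070 = 35.3133
theta = 124° + 182° = 306° = 306° (mod 360)

35.3133 cis(306°)


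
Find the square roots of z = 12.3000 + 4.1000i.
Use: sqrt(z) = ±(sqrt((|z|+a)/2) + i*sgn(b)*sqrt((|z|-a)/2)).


|z| = sqrt(151.29+16.81) = 12.9653
sqrt((|z|+a)/2) = sqrt((12.9653+12.3)/2) = sqrt(12.6327) = 3.5542
sqrt((|z|-a)/2) = sqrt((12.9653-12.3)/2) = sqrt(0.3327) = 0.5768

±(3.5542 + 0.5768i) i.e. 3.5542 + 0.5768i and -3.5542 - 0.5768i


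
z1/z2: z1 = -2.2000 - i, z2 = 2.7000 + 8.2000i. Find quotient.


Conjugate of z2 = 2.7000 - 8.2000i
Numerator: (-2.2000 - i)(2.7000 - 8.2000i) = -14.1400 + 15.3400i
Denominator: 2.7^2 + 8.2^2 = 74.53
Result = (-14.1400 + 15.3400i)/74.53

-0.1897 + 0.2058i


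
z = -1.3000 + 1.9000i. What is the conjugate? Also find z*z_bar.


z_bar = -1.3000 - 1.9000i
z*z_bar = (-1.3)^2 + 1.9^2 = 1.69 + 3.61 = 5.3

z_bar = -1.3000 - 1.9000i, z*z_bar = 5.3


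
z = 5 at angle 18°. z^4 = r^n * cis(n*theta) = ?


r^4 = 5^4 = 625
n*theta = 4*18° = 72° = 72° (mod 360)
a = 625*cos(72°) = 193.1356
b = 625*sin(72°) = 594.4103

625 cis(72°) = 193.1356 + 594.4103i


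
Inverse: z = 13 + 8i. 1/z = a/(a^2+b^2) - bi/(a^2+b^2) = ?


|z|^2 = 169+64 = 233
1/z = (13 - 8i)/233

1/z = 0.0558 - 0.0343i


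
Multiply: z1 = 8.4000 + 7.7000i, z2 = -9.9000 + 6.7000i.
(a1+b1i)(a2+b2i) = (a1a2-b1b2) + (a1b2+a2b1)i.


Real = 8.4*(-9.9) - 7.7*6.7 = -83.16 - 51.59 = -134.75
Imag = 8.4*6.7 - (9.9)*7.7 = 56.28 - (76.23) = -19.95

-134.7500 - 19.9500i


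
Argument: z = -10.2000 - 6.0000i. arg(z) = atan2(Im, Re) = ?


Re = -10.2, Im = -6
arg = atan2(-6, -10.2) = -149.5345 degrees

arg(z) = -149.5345 degrees


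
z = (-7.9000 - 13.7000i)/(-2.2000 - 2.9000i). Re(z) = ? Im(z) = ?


Multiply by conjugate: (-7.9000 - 13.7000i)(-2.2000 + 2.9000i) / ((-2.2)^2 + (-2.9)^2)
Numerator real = -7.9*(-2.2) - (13.7)*(-2.9) = 57.11
Numerator imag = -13.7*(-2.2) - (-7.9)*(-2.9) = 7.23
Denominator = 13.25
Re(z) = 57.11/13.25 = 4.3102
Im(z) = 7.23/13.25 = 0.5457

Re(z) = 4.3102, Im(z) = 0.5457


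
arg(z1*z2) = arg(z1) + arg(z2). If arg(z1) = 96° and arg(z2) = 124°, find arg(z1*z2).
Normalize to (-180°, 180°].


arg(z1*z2) = 96° + 124° = 220°
Normalized to (-180°, 180°]: -140°

-140°


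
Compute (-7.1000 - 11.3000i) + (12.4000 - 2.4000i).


Real: -7.1 + 12.4 = 5.3
Imag: -11.3 - 2.4 = -13.7

5.3000 - 13.7000i


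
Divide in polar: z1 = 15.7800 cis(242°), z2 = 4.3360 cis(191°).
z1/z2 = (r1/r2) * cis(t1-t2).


r = 15.7800 / 4.3360 = 3.6393
theta = 242° - 191° = 51° = 51° (mod 360)

3.6393 cis(51°)


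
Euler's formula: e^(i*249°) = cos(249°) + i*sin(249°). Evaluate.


cos(249°) = -0.3584
sin(249°) = -0.9336

e^(i*249°) = -0.3584 - 0.9336i


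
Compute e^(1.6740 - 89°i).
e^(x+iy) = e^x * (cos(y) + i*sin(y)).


e^1.6740 = 5.33346
cos(-89°) = 0.01745
sin(-89°) = -0.999848
Real = 5.33346*0.01745 = 0.0931
Imag = 5.33346*(-0.999848) = -5.3326

0.0931 - 5.3326i


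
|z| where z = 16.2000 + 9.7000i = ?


|z| = sqrt(16.2^2 + 9.7^2) = sqrt(262.44 + 94.09) = sqrt(356.53) = 18.8820

|z| = 18.8820


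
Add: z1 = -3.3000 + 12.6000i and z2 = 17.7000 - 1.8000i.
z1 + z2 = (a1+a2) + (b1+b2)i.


Real: -3.3 + 17.7 = 14.4
Imag: 12.6 - 1.8 = 10.8

14.4000 + 10.8000i


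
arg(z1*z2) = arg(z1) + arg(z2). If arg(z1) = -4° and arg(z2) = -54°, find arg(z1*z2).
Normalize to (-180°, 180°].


arg(z1*z2) = -4° - 54° = -58°
Normalized to (-180°, 180°]: -58°

-58°


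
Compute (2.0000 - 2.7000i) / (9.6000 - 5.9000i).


Conjugate of z2 = 9.6000 + 5.9000i
Numerator: (2.0000 - 2.7000i)(9.6000 + 5.9000i) = 35.1300 - 14.1200i
Denominator: 9.6^2 + (-5.9)^2 = 126.97
Result = (35.1300 - 14.1200i)/126.97

0.2767 - 0.1112i


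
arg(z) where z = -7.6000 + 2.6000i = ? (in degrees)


Re = -7.6, Im = 2.6
arg = atan2(2.6, -7.6) = 161.1139 degrees

arg(z) = 161.1139 degrees


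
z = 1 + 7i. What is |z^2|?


|z| = sqrt(1+49) = sqrt(50) = 7.0711
|z^2| = |z|^2 = (sqrt(50))^2 = 50

|z^2| = 50


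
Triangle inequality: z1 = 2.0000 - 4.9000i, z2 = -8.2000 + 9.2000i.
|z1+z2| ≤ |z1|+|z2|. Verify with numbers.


|z1| = sqrt(2^2 + (-4.9)^2) = sqrt(28.01) = 5.2924
|z2| = sqrt((-8.2)^2 + 9.2^2) = sqrt(151.88) = 12.3240
z1+z2 = -6.2000 + 4.3000i
|z1+z2| = sqrt(56.93) = 7.5452
|z1|+|z2| = 5.2924 + 12.3240 = 17.6164

|z1+z2| = 7.5452 ≤ |z1|+|z2| = 17.6164 (verified)


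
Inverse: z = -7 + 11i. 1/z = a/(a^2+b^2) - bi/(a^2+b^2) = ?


|z|^2 = 49+121 = 170
1/z = (-7 - 11i)/170

1/z = -0.0412 - 0.0647i


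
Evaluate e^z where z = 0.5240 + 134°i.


e^0.5240 = 1.6888
cos(134°) = -0.69466
sin(134°) = 0.7193
Real = 1.6888*(-0.69466) = -1.1731
Imag = 1.6888*0.7193 = 1.2148

-1.1731 + 1.2148i
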